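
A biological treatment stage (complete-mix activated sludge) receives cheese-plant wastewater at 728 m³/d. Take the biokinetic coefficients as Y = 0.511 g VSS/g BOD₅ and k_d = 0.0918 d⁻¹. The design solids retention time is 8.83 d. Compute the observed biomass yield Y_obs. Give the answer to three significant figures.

Y_obs ≈ 0.282 g VSS/g BOD₅

Y_obs = Y / (1 + k_d θ_c) = 0.511 / (1 + 0.0918 × 8.83) = 0.511 / 1.811 = 0.2822.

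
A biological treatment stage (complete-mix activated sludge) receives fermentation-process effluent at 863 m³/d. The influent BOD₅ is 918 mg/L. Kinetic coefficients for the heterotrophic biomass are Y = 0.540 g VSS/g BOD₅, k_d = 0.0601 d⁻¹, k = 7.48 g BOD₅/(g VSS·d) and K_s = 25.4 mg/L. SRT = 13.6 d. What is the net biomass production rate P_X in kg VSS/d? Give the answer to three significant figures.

P_X ≈ 235 kg VSS/d

Effluent substrate depends only on kinetics and SRT: S = K_s(1 + k_d θ_c) / [θ_c(Yk − k_d) − 1] = 25.4 × (1 + 0.0601 × 13.6) / [13.6 × (0.540 × 7.48 − 0.0601) − 1] = 46.16 / 53.12 = 0.8691 mg/L.
Correct the yield for decay: Y_obs = Y/(1 + k_d θ_c) = 0.540 / (1 + 0.0601 × 13.6) = 0.540 / 1.817 = 0.2971.
Q·(S₀ − S) = 863 × (918 − 0.869) × 10⁻³ = 791.5 kg/d removed.
So the net sludge growth is P_X = 0.2971 × 791.5 = 235.2 kg VSS/d.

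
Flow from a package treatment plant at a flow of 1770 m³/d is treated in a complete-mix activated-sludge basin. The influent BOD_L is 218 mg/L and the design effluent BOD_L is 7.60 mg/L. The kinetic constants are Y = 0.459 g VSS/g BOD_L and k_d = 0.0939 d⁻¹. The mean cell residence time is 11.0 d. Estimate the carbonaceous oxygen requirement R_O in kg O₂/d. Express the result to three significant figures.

R_O ≈ 253 kg O₂/d

Observed yield with endogenous decay: Y_obs = Y / (1 + k_d·θ_c) = 0.459 / (1 + 0.0939 × 11.0) = 0.459 / 2.033 = 0.2258 g VSS/g BOD_L.
Q·(S₀ − S) = 1770 × (218 − 7.60) × 10⁻³ = 372.4 kg/d removed.
Biomass synthesised: P_X = Y_obs × 372.4 = 84.08 kg VSS/d.
R_O = Q·ΔS − 1.42 P_X = 372.4 − 119.4 = 253.0 kg O₂/d.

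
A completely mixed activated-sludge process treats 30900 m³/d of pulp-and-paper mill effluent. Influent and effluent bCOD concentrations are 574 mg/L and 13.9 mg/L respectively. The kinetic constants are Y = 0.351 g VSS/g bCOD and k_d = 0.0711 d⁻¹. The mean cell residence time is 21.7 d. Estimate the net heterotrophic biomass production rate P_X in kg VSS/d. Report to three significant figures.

Observed yield with endogenous decay: Y_obs = Y / (1 + k_d·θ_c) = 0.351 / (1 + 0.0711 × 21.7) = 0.351 / 2.543 = 0.1380 g VSS/g bCOD.
Mass of bCOD removed per day: Q(S₀ − S) = 30900 × 560.1 g/m³ = 17307 kg/d.
Biomass produced: P_X = Y_obs·Q·ΔS = 0.1380 × 17307 ≈ 2389 kg VSS/d.

P_X ≈ 2390 kg VSS/d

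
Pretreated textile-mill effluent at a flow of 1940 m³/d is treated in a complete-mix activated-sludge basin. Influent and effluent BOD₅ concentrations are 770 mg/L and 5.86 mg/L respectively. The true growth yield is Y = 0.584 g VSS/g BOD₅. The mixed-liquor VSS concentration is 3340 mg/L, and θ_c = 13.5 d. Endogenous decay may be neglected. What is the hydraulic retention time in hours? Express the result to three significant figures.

τ ≈ 43.3 h

Biomass mass balance (decay neglected): V·X = Y·Q·(S₀ − S)·θ_c, so V = 0.584 × 1940 × (770 − 5.86) × 13.5 / 3340 = 3499 m³.
HRT = V/Q = 3499 m³ / 1940 m³·d⁻¹ = 1.804 d × 24 = 43.29 h.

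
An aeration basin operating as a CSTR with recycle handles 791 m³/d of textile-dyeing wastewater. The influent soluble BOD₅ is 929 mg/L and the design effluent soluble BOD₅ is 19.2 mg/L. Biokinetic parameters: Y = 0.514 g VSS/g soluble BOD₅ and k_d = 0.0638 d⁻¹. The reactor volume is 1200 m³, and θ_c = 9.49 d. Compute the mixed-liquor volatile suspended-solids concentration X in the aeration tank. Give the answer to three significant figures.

X ≈ 1820 mg/L

From V·X·(1 + k_d·θ_c) = Y·Q·(S₀ − S)·θ_c: X = 0.514 × 791 × (929 − 19.2) × 9.49 / [1200 × (1 + 0.0638 × 9.49)] = 1822 mg/L.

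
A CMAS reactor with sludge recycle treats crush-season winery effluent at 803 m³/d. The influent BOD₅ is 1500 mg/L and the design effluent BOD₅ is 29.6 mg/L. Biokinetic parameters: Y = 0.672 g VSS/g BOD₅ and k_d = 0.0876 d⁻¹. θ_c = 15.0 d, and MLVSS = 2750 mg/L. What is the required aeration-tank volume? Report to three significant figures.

Steady-state biomass mass balance: V·X·(1 + k_d·θ_c) = Y·Q·(S₀ − S)·θ_c, so V = 0.672 × 803 × (1500 − 29.6) × 15.0 / [2750 × (1 + 0.0876 × 15.0)] = 1.19×10^7 / 6364 = 1870 m³.

V ≈ 1870 m³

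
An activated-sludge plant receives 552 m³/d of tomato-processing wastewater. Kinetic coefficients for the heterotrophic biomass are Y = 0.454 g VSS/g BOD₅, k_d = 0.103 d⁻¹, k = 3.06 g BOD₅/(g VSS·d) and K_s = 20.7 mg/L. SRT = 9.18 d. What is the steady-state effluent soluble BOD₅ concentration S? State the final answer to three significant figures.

Effluent substrate depends only on kinetics and SRT: S = K_s(1 + k_d θ_c) / [θ_c(Yk − k_d) − 1] = 20.7 × (1 + 0.103 × 9.18) / [9.18 × (0.454 × 3.06 − 0.103) − 1] = 40.27 / 10.81 = 3.726 mg/L.

S ≈ 3.73 mg/L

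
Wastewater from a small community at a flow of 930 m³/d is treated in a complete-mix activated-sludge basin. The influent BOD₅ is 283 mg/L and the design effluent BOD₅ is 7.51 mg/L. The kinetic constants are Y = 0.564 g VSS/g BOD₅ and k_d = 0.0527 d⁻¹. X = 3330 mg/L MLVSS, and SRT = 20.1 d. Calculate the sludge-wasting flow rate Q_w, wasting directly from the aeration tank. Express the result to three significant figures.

Rearranging the biomass balance for a CMAS with decay, V = Y·Q·ΔS·θ_c / [X·(1+k_d θ_c)] = 0.564 × 930 × (283 − 7.51) × 20.1 / [3330 × (1 + 0.0527 × 20.1)] = 2.9×10^6 / 6857 = 423.6 m³.
Wasting from the aeration tank: Q_w = V / θ_c = 423.6 / 20.1 = 21.07 m³/d.

Q_w ≈ 21.1 m³/d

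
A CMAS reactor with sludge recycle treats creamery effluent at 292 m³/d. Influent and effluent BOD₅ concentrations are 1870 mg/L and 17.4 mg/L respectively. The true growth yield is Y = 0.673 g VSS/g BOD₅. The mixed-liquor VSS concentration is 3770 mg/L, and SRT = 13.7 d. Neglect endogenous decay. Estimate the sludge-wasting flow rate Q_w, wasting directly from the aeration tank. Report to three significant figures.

Q_w ≈ 96.6 m³/d

Biomass mass balance (decay neglected): V·X = Y·Q·(S₀ − S)·θ_c, so V = 0.673 × 292 × (1870 − 17.4) × 13.7 / 3770 = 1323 m³.
Wasting from the aeration tank: Q_w = V / θ_c = 1323 / 13.7 = 96.57 m³/d.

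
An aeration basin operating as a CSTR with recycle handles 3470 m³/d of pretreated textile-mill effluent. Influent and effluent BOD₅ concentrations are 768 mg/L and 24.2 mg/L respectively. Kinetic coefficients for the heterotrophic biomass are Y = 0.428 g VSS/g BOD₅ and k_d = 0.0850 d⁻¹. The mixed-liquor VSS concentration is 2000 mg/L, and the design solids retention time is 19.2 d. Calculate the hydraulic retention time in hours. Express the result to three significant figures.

τ ≈ 27.9 h

Rearranging the biomass balance for a CMAS with decay, V = Y·Q·ΔS·θ_c / [X·(1+k_d θ_c)] = 0.428 × 3470 × (768 − 24.2) × 19.2 / [2000 × (1 + 0.0850 × 19.2)] = 2.12×10^7 / 5264 = 4029 m³.
τ = V/Q = 4029/3470 = 1.161 d, or 27.87 h.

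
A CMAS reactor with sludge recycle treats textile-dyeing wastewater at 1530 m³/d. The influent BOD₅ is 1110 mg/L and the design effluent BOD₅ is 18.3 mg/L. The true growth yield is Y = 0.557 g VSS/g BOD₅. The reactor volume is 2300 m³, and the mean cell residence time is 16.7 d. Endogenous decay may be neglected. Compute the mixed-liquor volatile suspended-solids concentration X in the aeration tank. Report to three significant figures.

X ≈ 6760 mg/L

X = Y·Q·ΔS·θ_c / V = 0.557 × 1530 × (1110 − 18.3) × 16.7 / 2300 = 6755 mg/L.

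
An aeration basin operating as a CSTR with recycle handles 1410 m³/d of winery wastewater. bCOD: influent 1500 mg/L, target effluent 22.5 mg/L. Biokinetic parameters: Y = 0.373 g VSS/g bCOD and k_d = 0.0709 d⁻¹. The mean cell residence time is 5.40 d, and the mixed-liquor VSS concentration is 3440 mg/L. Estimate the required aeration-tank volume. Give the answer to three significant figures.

Rearranging the biomass balance for a CMAS with decay, V = Y·Q·ΔS·θ_c / [X·(1+k_d θ_c)] = 0.373 × 1410 × (1500 − 22.5) × 5.40 / [3440 × (1 + 0.0709 × 5.40)] = 4.2×10^6 / 4757 = 882.1 m³.

V ≈ 882 m³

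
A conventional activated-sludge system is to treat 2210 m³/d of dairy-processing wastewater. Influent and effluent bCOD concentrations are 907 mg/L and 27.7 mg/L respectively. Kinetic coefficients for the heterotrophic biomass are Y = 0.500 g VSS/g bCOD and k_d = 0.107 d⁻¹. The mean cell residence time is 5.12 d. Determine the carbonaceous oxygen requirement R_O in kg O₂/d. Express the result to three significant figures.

The observed yield is Y_obs = Y/(1 + k_d·θ_c) = 0.500 / (1 + 0.107 × 5.12) = 0.500 / 1.548 = 0.3230 g VSS per g bCOD removed.
Substrate removed = Q·(S₀ − S) = 2210 m³/d × (907 − 27.7) g/m³ = 1.94×10^6 g/d = 1943 kg/d.
Biomass synthesised: P_X = Y_obs × 1943 = 627.7 kg VSS/d.
Carbonaceous O₂ demand = substrate oxidised − cell-mass equivalent = 1943 − 1.42 × 627.7 = 1052 kg O₂/d.

R_O ≈ 1050 kg O₂/d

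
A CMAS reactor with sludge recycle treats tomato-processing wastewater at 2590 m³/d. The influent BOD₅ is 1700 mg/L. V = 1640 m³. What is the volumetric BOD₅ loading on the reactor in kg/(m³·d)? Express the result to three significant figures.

L_v = Q S₀ / V = 2590 × 1700 × 10⁻³ / 1640 = 2.685 kg/(m³·d).

L_v ≈ 2.68 kg BOD₅/(m³·d)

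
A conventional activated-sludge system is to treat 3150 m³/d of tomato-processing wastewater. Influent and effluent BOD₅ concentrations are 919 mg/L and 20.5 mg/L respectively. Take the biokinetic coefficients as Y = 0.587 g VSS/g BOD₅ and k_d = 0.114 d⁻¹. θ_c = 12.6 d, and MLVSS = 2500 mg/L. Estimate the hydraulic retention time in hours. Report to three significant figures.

τ ≈ 26.2 h

From the SRT design equation V = Y Q (S₀−S) θ_c / [X (1 + k_d θ_c)] = 0.587 × 3150 × (919 − 20.5) × 12.6 / [2500 × (1 + 0.114 × 12.6)] = 2.09×10^7 / 6091 = 3437 m³.
HRT = V/Q = 3437 m³ / 3150 m³·d⁻¹ = 1.091 d × 24 = 26.18 h.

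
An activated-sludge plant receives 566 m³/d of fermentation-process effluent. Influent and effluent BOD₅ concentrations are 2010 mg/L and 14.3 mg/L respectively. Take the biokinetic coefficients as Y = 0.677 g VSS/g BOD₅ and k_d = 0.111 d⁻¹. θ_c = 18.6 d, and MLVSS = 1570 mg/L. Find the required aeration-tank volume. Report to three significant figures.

Rearranging the biomass balance for a CMAS with decay, V = Y·Q·ΔS·θ_c / [X·(1+k_d θ_c)] = 0.677 × 566 × (2010 − 14.3) × 18.6 / [1570 × (1 + 0.111 × 18.6)] = 1.42×10^7 / 4811 = 2956 m³.

V ≈ 2960 m³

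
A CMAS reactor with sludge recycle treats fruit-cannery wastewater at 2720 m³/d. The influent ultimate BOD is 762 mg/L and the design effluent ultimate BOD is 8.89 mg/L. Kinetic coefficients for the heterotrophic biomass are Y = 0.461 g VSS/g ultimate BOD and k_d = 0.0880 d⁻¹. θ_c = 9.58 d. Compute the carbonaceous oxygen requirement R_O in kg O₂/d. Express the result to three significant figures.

R_O ≈ 1320 kg O₂/d

The observed yield is Y_obs = Y/(1 + k_d·θ_c) = 0.461 / (1 + 0.0880 × 9.58) = 0.461 / 1.843 = 0.2501 g VSS per g ultimate BOD removed.
Q·(S₀ − S) = 2720 × (762 − 8.89) × 10⁻³ = 2048 kg/d removed.
Net sludge production P_X = 0.2501 × 2048 = 512.4 kg VSS/d.
Carbonaceous O₂ demand = substrate oxidised − cell-mass equivalent = 2048 − 1.42 × 512.4 = 1321 kg O₂/d.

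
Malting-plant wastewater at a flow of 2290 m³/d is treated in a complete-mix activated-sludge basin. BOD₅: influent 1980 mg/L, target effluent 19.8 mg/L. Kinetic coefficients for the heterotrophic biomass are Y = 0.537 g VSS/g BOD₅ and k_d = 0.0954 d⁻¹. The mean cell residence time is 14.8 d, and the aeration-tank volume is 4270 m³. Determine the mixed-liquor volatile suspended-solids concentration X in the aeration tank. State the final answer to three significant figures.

From V·X·(1 + k_d·θ_c) = Y·Q·(S₀ − S)·θ_c: X = 0.537 × 2290 × (1980 − 19.8) × 14.8 / [4270 × (1 + 0.0954 × 14.8)] = 3464 mg/L.

X ≈ 3460 mg/L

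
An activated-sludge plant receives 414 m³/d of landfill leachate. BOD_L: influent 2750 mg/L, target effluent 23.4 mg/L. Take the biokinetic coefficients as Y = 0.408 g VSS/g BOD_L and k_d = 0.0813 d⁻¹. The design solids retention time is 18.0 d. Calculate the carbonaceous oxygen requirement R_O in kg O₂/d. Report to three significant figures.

R_O ≈ 863 kg O₂/d

Y_obs = Y / (1 + k_d θ_c) = 0.408 / (1 + 0.0813 × 18.0) = 0.408 / 2.463 = 0.1656.
Q·(S₀ − S) = 414 × (2750 − 23.4) × 10⁻³ = 1129 kg/d removed.
Net sludge production P_X = 0.1656 × 1129 = 187.0 kg VSS/d.
R_O = Q·(S₀ − S) − 1.42·P_X = 1129 − 1.42 × 187.0 = 863.3 kg O₂/d.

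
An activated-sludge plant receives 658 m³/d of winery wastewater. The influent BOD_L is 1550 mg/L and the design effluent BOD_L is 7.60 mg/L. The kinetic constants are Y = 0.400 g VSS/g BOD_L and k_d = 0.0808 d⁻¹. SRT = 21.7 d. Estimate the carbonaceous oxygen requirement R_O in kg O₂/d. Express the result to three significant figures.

The observed yield is Y_obs = Y/(1 + k_d·θ_c) = 0.400 / (1 + 0.0808 × 21.7) = 0.400 / 2.753 = 0.1453 g VSS per g BOD_L removed.
Substrate removed = Q·(S₀ − S) = 658 m³/d × (1550 − 7.60) g/m³ = 1.01×10^6 g/d = 1015 kg/d.
Net sludge production P_X = 0.1453 × 1015 = 147.4 kg VSS/d.
Carbonaceous O₂ demand = substrate oxidised − cell-mass equivalent = 1015 − 1.42 × 147.4 = 805.5 kg O₂/d.

R_O ≈ 806 kg O₂/d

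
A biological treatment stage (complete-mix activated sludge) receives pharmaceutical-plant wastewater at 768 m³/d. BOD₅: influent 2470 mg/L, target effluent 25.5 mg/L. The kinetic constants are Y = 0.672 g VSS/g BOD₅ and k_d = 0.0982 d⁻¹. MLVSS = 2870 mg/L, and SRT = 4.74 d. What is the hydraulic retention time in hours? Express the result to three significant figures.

τ ≈ 44.4 h

Rearranging the biomass balance for a CMAS with decay, V = Y·Q·ΔS·θ_c / [X·(1+k_d θ_c)] = 0.672 × 768 × (2470 − 25.5) × 4.74 / [2870 × (1 + 0.0982 × 4.74)] = 5.98×10^6 / 4206 = 1422 m³.
HRT = V/Q = 1422 m³ / 768 m³·d⁻¹ = 1.851 d × 24 = 44.43 h.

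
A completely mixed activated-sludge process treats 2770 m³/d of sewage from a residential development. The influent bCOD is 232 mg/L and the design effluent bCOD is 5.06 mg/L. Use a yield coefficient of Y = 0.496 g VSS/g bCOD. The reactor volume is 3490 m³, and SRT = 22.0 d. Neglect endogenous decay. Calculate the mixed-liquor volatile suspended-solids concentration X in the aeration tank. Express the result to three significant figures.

Without decay, X = Y Q (S₀−S) θ_c / V = 0.496 × 2770 × (232 − 5.06) × 22.0 / 3490 = 1965 mg/L.

X ≈ 1970 mg/L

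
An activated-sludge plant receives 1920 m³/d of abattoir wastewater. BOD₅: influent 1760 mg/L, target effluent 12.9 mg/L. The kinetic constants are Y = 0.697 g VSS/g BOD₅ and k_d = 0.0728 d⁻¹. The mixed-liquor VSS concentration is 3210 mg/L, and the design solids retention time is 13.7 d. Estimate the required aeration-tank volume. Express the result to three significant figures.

From the SRT design equation V = Y Q (S₀−S) θ_c / [X (1 + k_d θ_c)] = 0.697 × 1920 × (1760 − 12.9) × 13.7 / [3210 × (1 + 0.0728 × 13.7)] = 3.2×10^7 / 6412 = 4996 m³.

V ≈ 5000 m³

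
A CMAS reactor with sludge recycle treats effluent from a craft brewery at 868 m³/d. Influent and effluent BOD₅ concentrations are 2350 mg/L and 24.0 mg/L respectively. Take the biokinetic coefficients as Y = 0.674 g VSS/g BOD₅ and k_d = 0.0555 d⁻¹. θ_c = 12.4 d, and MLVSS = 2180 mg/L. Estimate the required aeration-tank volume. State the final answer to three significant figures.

Rearranging the biomass balance for a CMAS with decay, V = Y·Q·ΔS·θ_c / [X·(1+k_d θ_c)] = 0.674 × 868 × (2350 − 24.0) × 12.4 / [2180 × (1 + 0.0555 × 12.4)] = 1.69×10^7 / 3680 = 4585 m³.

V ≈ 4580 m³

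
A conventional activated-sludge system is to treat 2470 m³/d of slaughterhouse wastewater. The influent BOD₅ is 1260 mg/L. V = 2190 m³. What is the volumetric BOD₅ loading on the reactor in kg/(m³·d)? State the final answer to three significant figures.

Volumetric loading L_v = Q·S₀ / V = 2470 × 1260 g/m³ / 2190 m³ = 1421 g/(m³·d) = 1.421 kg BOD₅/(m³·d).

L_v ≈ 1.42 kg BOD₅/(m³·d)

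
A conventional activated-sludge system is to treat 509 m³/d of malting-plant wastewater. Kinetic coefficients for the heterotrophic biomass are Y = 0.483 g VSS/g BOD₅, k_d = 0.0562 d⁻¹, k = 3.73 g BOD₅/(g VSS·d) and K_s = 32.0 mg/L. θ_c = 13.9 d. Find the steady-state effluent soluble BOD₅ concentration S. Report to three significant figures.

For a completely mixed reactor with recycle the Lawrence–McCarty relation gives S = K_s·(1 + k_d·θ_c) / [θ_c·(Y·k − k_d) − 1] = 32.0 × (1 + 0.0562 × 13.9) / [13.9 × (0.483 × 3.73 − 0.0562) − 1] = 57.00 / 23.26 = 2.450 mg/L.

S ≈ 2.45 mg/L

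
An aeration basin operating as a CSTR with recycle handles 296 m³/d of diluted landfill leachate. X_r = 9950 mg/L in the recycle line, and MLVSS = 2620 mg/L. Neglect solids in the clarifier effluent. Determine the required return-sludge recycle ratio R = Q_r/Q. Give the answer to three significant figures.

Solids balance on the clarifier gives (1+R)X = R·X_r, so R = X/(X_r − X) = 2620 / (9950 − 2620) = 0.3574.

R ≈ 0.357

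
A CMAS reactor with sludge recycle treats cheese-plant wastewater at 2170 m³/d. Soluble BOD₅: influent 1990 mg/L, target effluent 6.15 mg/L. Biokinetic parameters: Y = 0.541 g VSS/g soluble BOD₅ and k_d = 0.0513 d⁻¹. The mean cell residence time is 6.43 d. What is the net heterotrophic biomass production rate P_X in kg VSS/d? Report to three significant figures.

P_X ≈ 1750 kg VSS/d

Observed yield with endogenous decay: Y_obs = Y / (1 + k_d·θ_c) = 0.541 / (1 + 0.0513 × 6.43) = 0.541 / 1.330 = 0.4068 g VSS/g soluble BOD₅.
Q·(S₀ − S) = 2170 × (1990 − 6.15) × 10⁻³ = 4305 kg/d removed.
P_X = Y_obs · Q(S₀ − S) = 0.4068 × 4305 = 1751 kg VSS/d.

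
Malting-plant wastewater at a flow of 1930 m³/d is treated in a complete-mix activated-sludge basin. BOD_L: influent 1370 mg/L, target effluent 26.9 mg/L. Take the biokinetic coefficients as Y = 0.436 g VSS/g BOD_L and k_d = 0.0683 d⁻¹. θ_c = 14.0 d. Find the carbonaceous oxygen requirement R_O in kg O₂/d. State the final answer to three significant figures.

The observed yield is Y_obs = Y/(1 + k_d·θ_c) = 0.436 / (1 + 0.0683 × 14.0) = 0.436 / 1.956 = 0.2229 g VSS per g BOD_L removed.
ΔS = 1370 − 26.9 = 1343 mg/L, so the substrate removal rate is 1930 × 1343/1000 = 2592 kg BOD_L/d.
Net sludge production P_X = 0.2229 × 2592 = 577.7 kg VSS/d.
Carbonaceous O₂ demand = substrate oxidised − cell-mass equivalent = 2592 − 1.42 × 577.7 = 1772 kg O₂/d.

R_O ≈ 1770 kg O₂/d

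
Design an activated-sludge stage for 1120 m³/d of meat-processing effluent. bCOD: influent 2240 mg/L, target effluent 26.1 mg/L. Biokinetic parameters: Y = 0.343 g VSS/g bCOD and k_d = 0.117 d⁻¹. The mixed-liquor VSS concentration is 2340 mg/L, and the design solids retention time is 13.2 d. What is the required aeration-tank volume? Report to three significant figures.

V ≈ 1890 m³

From the SRT design equation V = Y Q (S₀−S) θ_c / [X (1 + k_d θ_c)] = 0.343 × 1120 × (2240 − 26.1) × 13.2 / [2340 × (1 + 0.117 × 13.2)] = 1.12×10^7 / 5954 = 1886 m³.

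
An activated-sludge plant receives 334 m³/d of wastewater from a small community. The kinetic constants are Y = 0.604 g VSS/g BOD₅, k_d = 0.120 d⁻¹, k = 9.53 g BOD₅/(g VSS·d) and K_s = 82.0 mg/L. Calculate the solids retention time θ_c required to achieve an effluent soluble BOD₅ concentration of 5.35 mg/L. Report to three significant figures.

At the target effluent, Y k S/(K_s+S) = 0.604×9.53×5.35/87.35 = 0.3525 d⁻¹.
θ_c = 1/(μ − k_d) = 1/(0.3525 − 0.120) = 1/0.2325 = 4.300 d.

θ_c ≈ 4.30 d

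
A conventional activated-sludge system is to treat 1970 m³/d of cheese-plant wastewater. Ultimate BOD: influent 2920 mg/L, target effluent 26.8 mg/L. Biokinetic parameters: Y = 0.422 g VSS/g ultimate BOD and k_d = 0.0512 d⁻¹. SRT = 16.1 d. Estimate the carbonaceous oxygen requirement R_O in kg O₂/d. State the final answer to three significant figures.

Observed yield with endogenous decay: Y_obs = Y / (1 + k_d·θ_c) = 0.422 / (1 + 0.0512 × 16.1) = 0.422 / 1.824 = 0.2313 g VSS/g ultimate BOD.
Substrate removed = Q·(S₀ − S) = 1970 m³/d × (2920 − 26.8) g/m³ = 5.7×10^6 g/d = 5700 kg/d.
Net sludge production P_X = 0.2313 × 5700 = 1318 kg VSS/d.
Carbonaceous O₂ demand = substrate oxidised − cell-mass equivalent = 5700 − 1.42 × 1318 = 3827 kg O₂/d.

R_O ≈ 3830 kg O₂/d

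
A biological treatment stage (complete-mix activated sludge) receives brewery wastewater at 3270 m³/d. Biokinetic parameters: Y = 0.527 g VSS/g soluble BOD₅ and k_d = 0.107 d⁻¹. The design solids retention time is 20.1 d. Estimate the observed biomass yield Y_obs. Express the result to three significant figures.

Y_obs ≈ 0.167 g VSS/g soluble BOD₅

Y_obs = Y / (1 + k_d θ_c) = 0.527 / (1 + 0.107 × 20.1) = 0.527 / 3.151 = 0.1673.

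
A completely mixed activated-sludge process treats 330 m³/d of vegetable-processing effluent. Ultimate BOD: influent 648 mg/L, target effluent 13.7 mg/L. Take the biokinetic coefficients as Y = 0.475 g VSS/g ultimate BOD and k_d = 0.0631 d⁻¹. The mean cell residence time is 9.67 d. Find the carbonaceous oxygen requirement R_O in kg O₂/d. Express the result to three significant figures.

Correct the yield for decay: Y_obs = Y/(1 + k_d θ_c) = 0.475 / (1 + 0.0631 × 9.67) = 0.475 / 1.610 = 0.2950.
Q·(S₀ − S) = 330 × (648 − 13.7) × 10⁻³ = 209.3 kg/d removed.
Biomass synthesised: P_X = Y_obs × 209.3 = 61.75 kg VSS/d.
Carbonaceous O₂ demand = substrate oxidised − cell-mass equivalent = 209.3 − 1.42 × 61.75 = 121.6 kg O₂/d.

R_O ≈ 122 kg O₂/d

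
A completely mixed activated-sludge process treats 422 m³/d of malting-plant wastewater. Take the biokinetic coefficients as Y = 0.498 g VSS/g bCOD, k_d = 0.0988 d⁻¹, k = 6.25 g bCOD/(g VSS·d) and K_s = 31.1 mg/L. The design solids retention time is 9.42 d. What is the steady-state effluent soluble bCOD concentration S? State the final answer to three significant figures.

S ≈ 2.19 mg/L

From the Monod/SRT balance for a CMAS, S = K_s·(1+k_d θ_c)/[θ_c·(Y k − k_d) − 1] = 31.1 × (1 + 0.0988 × 9.42) / [9.42 × (0.498 × 6.25 − 0.0988) − 1] = 60.04 / 27.39 = 2.192 mg/L.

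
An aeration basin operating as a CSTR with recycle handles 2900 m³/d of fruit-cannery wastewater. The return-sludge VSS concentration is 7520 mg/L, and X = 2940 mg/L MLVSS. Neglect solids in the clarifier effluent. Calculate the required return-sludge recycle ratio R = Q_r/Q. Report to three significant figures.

R ≈ 0.642

Solids balance on the clarifier gives (1+R)X = R·X_r, so R = X/(X_r − X) = 2940 / (7520 − 2940) = 0.6419.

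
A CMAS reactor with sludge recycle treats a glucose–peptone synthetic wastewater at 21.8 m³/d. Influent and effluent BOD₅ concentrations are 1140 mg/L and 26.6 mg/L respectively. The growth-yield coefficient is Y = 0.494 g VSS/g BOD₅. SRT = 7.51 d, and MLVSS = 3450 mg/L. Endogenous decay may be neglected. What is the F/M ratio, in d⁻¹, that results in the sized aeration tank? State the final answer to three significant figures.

F/M ≈ 0.276 d⁻¹

With k_d = 0 the design equation reduces to V = Y Q (S₀−S) θ_c / X = 0.494 × 21.8 × (1140 − 26.6) × 7.51 / 3450 = 26.10 m³.
Food-to-microorganism ratio F/M = Q S₀ / (V X) = 21.8 × 1140 / (26.10 × 3450) = 0.2760 d⁻¹.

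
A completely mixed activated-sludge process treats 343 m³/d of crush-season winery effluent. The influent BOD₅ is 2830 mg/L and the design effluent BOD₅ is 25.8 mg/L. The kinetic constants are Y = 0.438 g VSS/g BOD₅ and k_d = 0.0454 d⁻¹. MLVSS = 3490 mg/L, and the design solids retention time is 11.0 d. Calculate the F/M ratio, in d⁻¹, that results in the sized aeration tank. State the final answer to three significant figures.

F/M ≈ 0.314 d⁻¹

From the SRT design equation V = Y Q (S₀−S) θ_c / [X (1 + k_d θ_c)] = 0.438 × 343 × (2830 − 25.8) × 11.0 / [3490 × (1 + 0.0454 × 11.0)] = 4.63×10^6 / 5233 = 885.6 m³.
Food-to-microorganism ratio F/M = Q S₀ / (V X) = 343 × 2830 / (885.6 × 3490) = 0.3141 d⁻¹.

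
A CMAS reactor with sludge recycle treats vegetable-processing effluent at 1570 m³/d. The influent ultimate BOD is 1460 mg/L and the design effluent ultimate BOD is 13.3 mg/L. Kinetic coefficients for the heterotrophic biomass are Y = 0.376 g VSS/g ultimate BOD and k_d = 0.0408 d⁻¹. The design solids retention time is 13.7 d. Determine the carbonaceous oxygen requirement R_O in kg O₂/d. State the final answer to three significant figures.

R_O ≈ 1490 kg O₂/d

Correct the yield for decay: Y_obs = Y/(1 + k_d θ_c) = 0.376 / (1 + 0.0408 × 13.7) = 0.376 / 1.559 = 0.2412.
Substrate removed = Q·(S₀ − S) = 1570 m³/d × (1460 − 13.3) g/m³ = 2.27×10^6 g/d = 2271 kg/d.
Net sludge production P_X = 0.2412 × 2271 = 547.8 kg VSS/d.
R_O = Q·(S₀ − S) − 1.42·P_X = 2271 − 1.42 × 547.8 = 1493 kg O₂/d.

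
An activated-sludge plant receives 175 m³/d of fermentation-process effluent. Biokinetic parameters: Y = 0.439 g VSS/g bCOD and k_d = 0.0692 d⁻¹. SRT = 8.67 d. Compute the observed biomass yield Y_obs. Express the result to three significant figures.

Correct the yield for decay: Y_obs = Y/(1 + k_d θ_c) = 0.439 / (1 + 0.0692 × 8.67) = 0.439 / 1.600 = 0.2744.

Y_obs ≈ 0.274 g VSS/g bCOD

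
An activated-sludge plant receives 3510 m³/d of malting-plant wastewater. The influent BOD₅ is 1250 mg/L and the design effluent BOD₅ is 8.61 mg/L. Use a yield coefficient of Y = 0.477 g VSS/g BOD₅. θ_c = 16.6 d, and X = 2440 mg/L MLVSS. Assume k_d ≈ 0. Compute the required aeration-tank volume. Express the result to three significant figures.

V ≈ 14100 m³

Biomass mass balance (decay neglected): V·X = Y·Q·(S₀ − S)·θ_c, so V = 0.477 × 3510 × (1250 − 8.61) × 16.6 / 2440 = 14140 m³.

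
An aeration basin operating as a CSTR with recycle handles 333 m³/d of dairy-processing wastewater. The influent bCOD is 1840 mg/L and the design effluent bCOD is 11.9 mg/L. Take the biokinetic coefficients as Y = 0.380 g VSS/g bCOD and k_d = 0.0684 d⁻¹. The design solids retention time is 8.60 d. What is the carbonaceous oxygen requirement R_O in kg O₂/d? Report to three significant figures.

R_O ≈ 402 kg O₂/d

The observed yield is Y_obs = Y/(1 + k_d·θ_c) = 0.380 / (1 + 0.0684 × 8.60) = 0.380 / 1.588 = 0.2393 g VSS per g bCOD removed.
Mass of bCOD removed per day: Q(S₀ − S) = 333 × 1828 g/m³ = 608.8 kg/d.
Biomass synthesised: P_X = Y_obs × 608.8 = 145.7 kg VSS/d.
R_O = Q·ΔS − 1.42 P_X = 608.8 − 206.8 = 401.9 kg O₂/d.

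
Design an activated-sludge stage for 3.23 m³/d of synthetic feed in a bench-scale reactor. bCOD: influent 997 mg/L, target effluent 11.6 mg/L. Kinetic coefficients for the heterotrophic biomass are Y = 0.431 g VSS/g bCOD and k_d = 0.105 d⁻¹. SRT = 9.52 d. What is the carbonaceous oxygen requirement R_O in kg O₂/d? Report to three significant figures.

Y_obs = Y / (1 + k_d θ_c) = 0.431 / (1 + 0.105 × 9.52) = 0.431 / 2.000 = 0.2155.
Substrate removed = Q·(S₀ − S) = 3.23 m³/d × (997 − 11.6) g/m³ = 3.18×10^3 g/d = 3.183 kg/d.
P_X = Y_obs·Q·(S₀ − S) = 0.2155 × 3.183 = 0.6860 kg VSS/d.
R_O = Q·ΔS − 1.42 P_X = 3.183 − 0.9742 = 2.209 kg O₂/d.

R_O ≈ 2.21 kg O₂/d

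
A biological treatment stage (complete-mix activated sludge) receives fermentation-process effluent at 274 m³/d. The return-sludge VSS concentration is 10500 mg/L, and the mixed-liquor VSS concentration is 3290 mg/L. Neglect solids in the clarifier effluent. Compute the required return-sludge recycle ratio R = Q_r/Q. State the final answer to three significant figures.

Mass balance around the secondary clarifier (neglecting effluent solids): R = X / (X_r − X) = 3290 / (10500 − 3290) = 0.4563.

R ≈ 0.456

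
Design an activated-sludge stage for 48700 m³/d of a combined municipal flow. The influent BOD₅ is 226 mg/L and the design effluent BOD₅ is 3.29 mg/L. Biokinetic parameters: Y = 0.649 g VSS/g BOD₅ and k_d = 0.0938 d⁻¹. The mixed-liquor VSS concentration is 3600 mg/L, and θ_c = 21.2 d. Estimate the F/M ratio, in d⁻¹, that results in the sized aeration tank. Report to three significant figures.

Steady-state biomass mass balance: V·X·(1 + k_d·θ_c) = Y·Q·(S₀ − S)·θ_c, so V = 0.649 × 48700 × (226 − 3.29) × 21.2 / [3600 × (1 + 0.0938 × 21.2)] = 1.49×10^8 / 10759 = 13870 m³.
F/M = applied load / biomass = Q·S₀/(V·X) = 48700 × 226 / (13870 × 3600) = 0.2204 d⁻¹.

F/M ≈ 0.220 d⁻¹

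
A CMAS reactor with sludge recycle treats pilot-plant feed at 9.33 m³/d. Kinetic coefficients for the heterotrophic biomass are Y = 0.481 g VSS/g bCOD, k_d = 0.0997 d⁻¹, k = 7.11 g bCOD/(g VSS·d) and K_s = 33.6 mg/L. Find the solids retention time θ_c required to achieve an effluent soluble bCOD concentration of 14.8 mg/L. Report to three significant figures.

θ_c ≈ 1.06 d

From 1/θ_c = Y·k·S/(K_s + S) − k_d: Y·k·S/(K_s+S) = 0.481 × 7.11 × 14.8 / (33.6 + 14.8) = 1.046 d⁻¹.
Then 1/θ_c = μ − k_d = 1.046 − 0.0997 = 0.9461 d⁻¹, giving θ_c = 1.057 d.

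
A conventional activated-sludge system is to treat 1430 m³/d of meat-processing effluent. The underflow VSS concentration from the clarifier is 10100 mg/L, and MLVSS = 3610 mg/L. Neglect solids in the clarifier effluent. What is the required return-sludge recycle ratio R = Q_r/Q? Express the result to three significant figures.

R = Q_r/Q = X/(X_r − X) = 3610 / (10100 − 3610) = 0.5562.

R ≈ 0.556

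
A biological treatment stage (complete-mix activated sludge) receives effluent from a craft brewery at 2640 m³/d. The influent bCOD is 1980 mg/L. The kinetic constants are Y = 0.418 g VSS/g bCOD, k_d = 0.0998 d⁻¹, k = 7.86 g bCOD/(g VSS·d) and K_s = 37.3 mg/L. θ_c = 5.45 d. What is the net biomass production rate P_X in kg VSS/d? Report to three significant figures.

P_X ≈ 1410 kg VSS/d

Effluent substrate depends only on kinetics and SRT: S = K_s(1 + k_d θ_c) / [θ_c(Yk − k_d) − 1] = 37.3 × (1 + 0.0998 × 5.45) / [5.45 × (0.418 × 7.86 − 0.0998) − 1] = 57.59 / 16.36 = 3.520 mg/L.
The observed yield is Y_obs = Y/(1 + k_d·θ_c) = 0.418 / (1 + 0.0998 × 5.45) = 0.418 / 1.544 = 0.2707 g VSS per g bCOD removed.
Q·(S₀ − S) = 2640 × (1980 − 3.52) × 10⁻³ = 5218 kg/d removed.
P_X = Y_obs · Q(S₀ − S) = 0.2707 × 5218 = 1413 kg VSS/d.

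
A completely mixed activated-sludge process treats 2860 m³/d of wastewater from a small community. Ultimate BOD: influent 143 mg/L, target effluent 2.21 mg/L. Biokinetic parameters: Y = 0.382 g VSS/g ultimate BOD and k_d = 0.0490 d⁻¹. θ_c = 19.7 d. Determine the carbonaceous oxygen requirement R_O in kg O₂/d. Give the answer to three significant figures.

R_O ≈ 292 kg O₂/d

The observed yield is Y_obs = Y/(1 + k_d·θ_c) = 0.382 / (1 + 0.0490 × 19.7) = 0.382 / 1.965 = 0.1944 g VSS per g ultimate BOD removed.
ΔS = 143 − 2.21 = 140.8 mg/L, so the substrate removal rate is 2860 × 140.8/1000 = 402.7 kg ultimate BOD/d.
Net sludge production P_X = 0.1944 × 402.7 = 78.27 kg VSS/d.
R_O = Q·ΔS − 1.42 P_X = 402.7 − 111.1 = 291.5 kg O₂/d.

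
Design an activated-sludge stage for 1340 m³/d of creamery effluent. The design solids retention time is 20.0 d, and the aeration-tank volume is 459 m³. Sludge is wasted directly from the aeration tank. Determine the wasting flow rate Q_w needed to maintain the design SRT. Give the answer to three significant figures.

Q_w ≈ 22.9 m³/d

Wasting from the aeration tank: Q_w = V / θ_c = 459.0 / 20.0 = 22.95 m³/d.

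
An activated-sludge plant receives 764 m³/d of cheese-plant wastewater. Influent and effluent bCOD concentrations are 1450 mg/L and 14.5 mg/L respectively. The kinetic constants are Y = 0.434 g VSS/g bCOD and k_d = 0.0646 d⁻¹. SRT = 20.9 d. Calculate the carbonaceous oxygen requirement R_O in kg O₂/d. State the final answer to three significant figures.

Y_obs = Y / (1 + k_d θ_c) = 0.434 / (1 + 0.0646 × 20.9) = 0.434 / 2.350 = 0.1847.
Mass of bCOD removed per day: Q(S₀ − S) = 764 × 1436 g/m³ = 1097 kg/d.
Net sludge production P_X = 0.1847 × 1097 = 202.5 kg VSS/d.
R_O = Q·(S₀ − S) − 1.42·P_X = 1097 − 1.42 × 202.5 = 809.1 kg O₂/d.

R_O ≈ 809 kg O₂/d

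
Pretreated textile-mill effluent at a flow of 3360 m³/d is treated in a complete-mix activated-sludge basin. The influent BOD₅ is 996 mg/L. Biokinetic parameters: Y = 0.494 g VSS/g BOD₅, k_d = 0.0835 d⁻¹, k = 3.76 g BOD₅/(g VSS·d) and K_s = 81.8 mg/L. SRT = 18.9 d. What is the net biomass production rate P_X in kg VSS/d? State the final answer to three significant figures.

From the Monod/SRT balance for a CMAS, S = K_s·(1+k_d θ_c)/[θ_c·(Y k − k_d) − 1] = 81.8 × (1 + 0.0835 × 18.9) / [18.9 × (0.494 × 3.76 − 0.0835) − 1] = 210.9 / 32.53 = 6.484 mg/L.
Y_obs = Y / (1 + k_d θ_c) = 0.494 / (1 + 0.0835 × 18.9) = 0.494 / 2.578 = 0.1916.
Q·(S₀ − S) = 3360 × (996 − 6.48) × 10⁻³ = 3325 kg/d removed.
P_X = Y_obs · Q(S₀ − S) = 0.1916 × 3325 = 637.1 kg VSS/d.

P_X ≈ 637 kg VSS/d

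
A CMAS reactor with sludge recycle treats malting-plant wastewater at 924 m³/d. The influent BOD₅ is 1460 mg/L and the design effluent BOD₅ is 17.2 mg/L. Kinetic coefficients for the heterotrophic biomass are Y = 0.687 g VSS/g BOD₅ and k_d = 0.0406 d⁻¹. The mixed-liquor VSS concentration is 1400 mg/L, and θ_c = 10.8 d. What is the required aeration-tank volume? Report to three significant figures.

V ≈ 4910 m³

Rearranging the biomass balance for a CMAS with decay, V = Y·Q·ΔS·θ_c / [X·(1+k_d θ_c)] = 0.687 × 924 × (1460 − 17.2) × 10.8 / [1400 × (1 + 0.0406 × 10.8)] = 9.89×10^6 / 2014 = 4912 m³.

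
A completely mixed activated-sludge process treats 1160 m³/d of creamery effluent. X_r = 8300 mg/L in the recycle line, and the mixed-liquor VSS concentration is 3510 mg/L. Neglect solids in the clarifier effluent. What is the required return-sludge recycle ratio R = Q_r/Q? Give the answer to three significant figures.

R = Q_r/Q = X/(X_r − X) = 3510 / (8300 − 3510) = 0.7328.

R ≈ 0.733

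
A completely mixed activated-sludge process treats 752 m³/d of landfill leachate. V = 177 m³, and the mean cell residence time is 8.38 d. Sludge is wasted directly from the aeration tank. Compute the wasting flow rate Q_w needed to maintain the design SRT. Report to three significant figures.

Q_w ≈ 21.1 m³/d

For wasting at MLVSS concentration, Q_w = V/θ_c = 177.0/8.38 = 21.12 m³/d.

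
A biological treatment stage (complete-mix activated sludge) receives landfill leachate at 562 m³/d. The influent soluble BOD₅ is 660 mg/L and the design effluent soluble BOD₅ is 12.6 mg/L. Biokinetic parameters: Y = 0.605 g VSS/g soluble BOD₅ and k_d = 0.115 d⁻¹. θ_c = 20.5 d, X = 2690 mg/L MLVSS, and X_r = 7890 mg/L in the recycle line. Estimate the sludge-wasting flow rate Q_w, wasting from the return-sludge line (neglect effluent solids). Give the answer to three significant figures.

Steady-state biomass mass balance: V·X·(1 + k_d·θ_c) = Y·Q·(S₀ − S)·θ_c, so V = 0.605 × 562 × (660 − 12.6) × 20.5 / [2690 × (1 + 0.115 × 20.5)] = 4.51×10^6 / 9032 = 499.6 m³.
Wasting from the return line (neglecting effluent solids): Q_w = V·X / (θ_c·X_r) = 499.6 × 2690 / (20.5 × 7890) = 8.309 m³/d.

Q_w ≈ 8.31 m³/d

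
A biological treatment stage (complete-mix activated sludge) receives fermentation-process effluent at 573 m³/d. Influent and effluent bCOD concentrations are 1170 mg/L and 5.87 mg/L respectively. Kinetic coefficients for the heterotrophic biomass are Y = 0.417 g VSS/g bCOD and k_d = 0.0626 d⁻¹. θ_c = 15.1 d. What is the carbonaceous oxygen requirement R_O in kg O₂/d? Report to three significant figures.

Correct the yield for decay: Y_obs = Y/(1 + k_d θ_c) = 0.417 / (1 + 0.0626 × 15.1) = 0.417 / 1.945 = 0.2144.
Q·(S₀ − S) = 573 × (1170 − 5.87) × 10⁻³ = 667.0 kg/d removed.
Net sludge production P_X = 0.2144 × 667.0 = 143.0 kg VSS/d.
Carbonaceous O₂ demand = substrate oxidised − cell-mass equivalent = 667.0 − 1.42 × 143.0 = 464.0 kg O₂/d.

R_O ≈ 464 kg O₂/d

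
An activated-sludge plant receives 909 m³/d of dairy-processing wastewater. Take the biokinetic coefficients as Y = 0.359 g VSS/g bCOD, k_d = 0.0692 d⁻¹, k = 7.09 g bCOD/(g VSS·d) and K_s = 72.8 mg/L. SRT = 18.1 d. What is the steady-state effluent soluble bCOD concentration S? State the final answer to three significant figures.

S ≈ 3.74 mg/L

Effluent substrate depends only on kinetics and SRT: S = K_s(1 + k_d θ_c) / [θ_c(Yk − k_d) − 1] = 72.8 × (1 + 0.0692 × 18.1) / [18.1 × (0.359 × 7.09 − 0.0692) − 1] = 164.0 / 43.82 = 3.742 mg/L.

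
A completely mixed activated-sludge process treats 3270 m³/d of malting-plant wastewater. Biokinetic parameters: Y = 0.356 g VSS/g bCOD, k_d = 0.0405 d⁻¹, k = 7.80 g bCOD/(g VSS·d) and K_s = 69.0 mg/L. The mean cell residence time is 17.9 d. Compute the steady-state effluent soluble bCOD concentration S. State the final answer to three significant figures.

S ≈ 2.48 mg/L

From the Monod/SRT balance for a CMAS, S = K_s·(1+k_d θ_c)/[θ_c·(Y k − k_d) − 1] = 69.0 × (1 + 0.0405 × 17.9) / [17.9 × (0.356 × 7.80 − 0.0405) − 1] = 119.0 / 47.98 = 2.481 mg/L.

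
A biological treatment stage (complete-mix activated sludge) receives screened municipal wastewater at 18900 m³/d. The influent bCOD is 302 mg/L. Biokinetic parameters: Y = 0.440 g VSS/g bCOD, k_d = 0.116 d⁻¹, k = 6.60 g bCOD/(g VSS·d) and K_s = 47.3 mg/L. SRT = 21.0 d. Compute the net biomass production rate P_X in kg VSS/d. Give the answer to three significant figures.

From the Monod/SRT balance for a CMAS, S = K_s·(1+k_d θ_c)/[θ_c·(Y k − k_d) − 1] = 47.3 × (1 + 0.116 × 21.0) / [21.0 × (0.440 × 6.60 − 0.116) − 1] = 162.5 / 57.55 = 2.824 mg/L.
Y_obs = Y / (1 + k_d θ_c) = 0.440 / (1 + 0.116 × 21.0) = 0.440 / 3.436 = 0.1281.
ΔS = 302 − 2.82 = 299.2 mg/L, so the substrate removal rate is 18900 × 299.2/1000 = 5655 kg bCOD/d.
P_X = Y_obs · Q(S₀ − S) = 0.1281 × 5655 = 724.1 kg VSS/d.

P_X ≈ 724 kg VSS/d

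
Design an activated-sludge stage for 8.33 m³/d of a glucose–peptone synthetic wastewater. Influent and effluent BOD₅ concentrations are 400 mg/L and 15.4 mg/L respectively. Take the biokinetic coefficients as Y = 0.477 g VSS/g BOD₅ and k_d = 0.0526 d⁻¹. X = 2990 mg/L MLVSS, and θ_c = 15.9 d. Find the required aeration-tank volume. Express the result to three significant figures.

V ≈ 4.43 m³

Rearranging the biomass balance for a CMAS with decay, V = Y·Q·ΔS·θ_c / [X·(1+k_d θ_c)] = 0.477 × 8.33 × (400 − 15.4) × 15.9 / [2990 × (1 + 0.0526 × 15.9)] = 2.43×10^4 / 5491 = 4.425 m³.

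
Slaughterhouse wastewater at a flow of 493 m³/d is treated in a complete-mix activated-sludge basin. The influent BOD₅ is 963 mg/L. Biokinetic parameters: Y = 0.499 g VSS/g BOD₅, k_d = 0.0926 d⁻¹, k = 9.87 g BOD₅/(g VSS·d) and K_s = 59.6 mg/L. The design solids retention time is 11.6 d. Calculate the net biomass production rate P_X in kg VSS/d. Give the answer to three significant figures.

P_X ≈ 114 kg VSS/d

Effluent substrate depends only on kinetics and SRT: S = K_s(1 + k_d θ_c) / [θ_c(Yk − k_d) − 1] = 59.6 × (1 + 0.0926 × 11.6) / [11.6 × (0.499 × 9.87 − 0.0926) − 1] = 123.6 / 55.06 = 2.245 mg/L.
Observed yield with endogenous decay: Y_obs = Y / (1 + k_d·θ_c) = 0.499 / (1 + 0.0926 × 11.6) = 0.499 / 2.074 = 0.2406 g VSS/g BOD₅.
Q·(S₀ − S) = 493 × (963 − 2.25) × 10⁻³ = 473.6 kg/d removed.
So the net sludge growth is P_X = 0.2406 × 473.6 = 114.0 kg VSS/d.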